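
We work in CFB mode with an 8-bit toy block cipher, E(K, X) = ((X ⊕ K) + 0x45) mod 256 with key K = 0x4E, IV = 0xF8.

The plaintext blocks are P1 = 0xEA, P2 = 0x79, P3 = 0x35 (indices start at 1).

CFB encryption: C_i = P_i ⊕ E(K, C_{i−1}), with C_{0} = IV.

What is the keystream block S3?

0xD8

C1: E(K, 0xF8) = 0xFB; 0xEA ⊕ 0xFB = 0x11.
C2: E(K, 0x11) = 0xA4; 0x79 ⊕ 0xA4 = 0xDD.
C3: E(K, 0xDD) = 0xD8; 0x35 ⊕ 0xD8 = 0xED.
So S3 = 0xD8.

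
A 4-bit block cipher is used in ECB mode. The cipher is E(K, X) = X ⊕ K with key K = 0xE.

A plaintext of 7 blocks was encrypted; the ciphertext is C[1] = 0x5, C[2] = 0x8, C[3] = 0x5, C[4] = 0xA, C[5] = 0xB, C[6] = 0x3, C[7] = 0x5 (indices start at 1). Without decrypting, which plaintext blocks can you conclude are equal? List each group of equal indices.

ECB encrypts each block independently with the same key, so equal ciphertext blocks imply equal plaintext blocks.
C[1] = C[3] = C[7] = 0x5, so P[1] = P[3] = P[7].

P[1] = P[3] = P[7]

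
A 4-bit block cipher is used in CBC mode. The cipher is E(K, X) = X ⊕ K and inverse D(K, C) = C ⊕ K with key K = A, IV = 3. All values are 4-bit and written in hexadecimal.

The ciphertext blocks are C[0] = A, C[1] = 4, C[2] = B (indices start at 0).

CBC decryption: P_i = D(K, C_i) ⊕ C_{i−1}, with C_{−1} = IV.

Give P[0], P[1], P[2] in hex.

P[0] = 3, P[1] = 4, P[2] = 5

P[0]: D(K, A) = 0; 0 ⊕ 3 = 3.
P[1]: D(K, 4) = E; E ⊕ A = 4.
P[2]: D(K, B) = 1; 1 ⊕ 4 = 5.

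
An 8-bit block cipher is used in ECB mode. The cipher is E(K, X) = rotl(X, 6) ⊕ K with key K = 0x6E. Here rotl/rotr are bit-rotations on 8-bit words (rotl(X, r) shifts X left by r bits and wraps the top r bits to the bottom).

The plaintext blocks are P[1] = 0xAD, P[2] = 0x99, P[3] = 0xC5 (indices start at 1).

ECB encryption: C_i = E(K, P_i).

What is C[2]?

C[2] = 0x08

C[2]: E(K, 0x99) = 0x08.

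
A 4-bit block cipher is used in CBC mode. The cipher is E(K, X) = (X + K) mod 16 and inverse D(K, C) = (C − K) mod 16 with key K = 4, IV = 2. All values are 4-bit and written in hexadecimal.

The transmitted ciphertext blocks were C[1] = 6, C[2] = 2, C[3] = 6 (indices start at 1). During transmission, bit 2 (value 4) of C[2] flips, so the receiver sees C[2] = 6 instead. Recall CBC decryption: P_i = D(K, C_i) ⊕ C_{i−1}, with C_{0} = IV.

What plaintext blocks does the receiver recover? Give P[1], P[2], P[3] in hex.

P[1] = 0, P[2] = 4, P[3] = 4

Only C[2] changed, to 6. In CBC, a change in C_i garbles P_i and flips the same bit in P_{i+1}. Decrypting the received ciphertext:
P[1]: D(K, 6) = 2; 2 ⊕ 2 = 0.
P[2]: D(K, 6) = 2; 2 ⊕ 6 = 4.
P[3]: D(K, 6) = 2; 2 ⊕ 6 = 4.
Blocks that differ from the original plaintext: P[2], P[3].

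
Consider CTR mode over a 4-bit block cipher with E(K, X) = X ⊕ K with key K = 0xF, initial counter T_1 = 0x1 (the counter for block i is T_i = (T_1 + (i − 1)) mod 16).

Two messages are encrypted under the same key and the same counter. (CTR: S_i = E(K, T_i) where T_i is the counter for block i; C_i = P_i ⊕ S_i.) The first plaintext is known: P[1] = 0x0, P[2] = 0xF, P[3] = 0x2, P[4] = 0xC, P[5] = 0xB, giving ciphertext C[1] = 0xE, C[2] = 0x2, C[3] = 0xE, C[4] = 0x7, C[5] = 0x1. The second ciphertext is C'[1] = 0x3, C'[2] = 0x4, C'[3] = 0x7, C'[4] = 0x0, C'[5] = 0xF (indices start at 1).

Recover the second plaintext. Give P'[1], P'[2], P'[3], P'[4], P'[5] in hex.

In CTR with a reused counter, both messages share the same keystream S_i, so C_i ⊕ C'_i = P_i ⊕ P'_i and thus P'_i = P_i ⊕ C_i ⊕ C'_i.
P'[1]: 0x0 ⊕ 0xE ⊕ 0x3 = 0xD.
P'[2]: 0xF ⊕ 0x2 ⊕ 0x4 = 0x9.
P'[3]: 0x2 ⊕ 0xE ⊕ 0x7 = 0xB.
P'[4]: 0xC ⊕ 0x7 ⊕ 0x0 = 0xB.
P'[5]: 0xB ⊕ 0x1 ⊕ 0xF = 0x5.

P'[1] = 0xD, P'[2] = 0x9, P'[3] = 0xB, P'[4] = 0xB, P'[5] = 0x5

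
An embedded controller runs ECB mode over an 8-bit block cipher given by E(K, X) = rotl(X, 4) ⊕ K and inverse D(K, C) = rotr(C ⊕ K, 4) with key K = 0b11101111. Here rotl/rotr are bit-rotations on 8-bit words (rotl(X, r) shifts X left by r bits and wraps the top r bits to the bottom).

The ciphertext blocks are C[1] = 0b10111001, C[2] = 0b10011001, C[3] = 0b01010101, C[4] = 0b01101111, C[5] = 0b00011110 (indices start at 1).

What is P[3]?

P[3] = 0b10101011

ECB decryption: P_i = D(K, C_i).
P[3]: D(K, 0b01010101) = 0b10101011.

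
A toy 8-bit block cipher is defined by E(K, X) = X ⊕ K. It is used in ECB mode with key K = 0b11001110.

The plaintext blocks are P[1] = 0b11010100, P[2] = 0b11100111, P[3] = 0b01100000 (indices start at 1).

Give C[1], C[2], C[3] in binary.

C[1] = 0b00011010, C[2] = 0b00101001, C[3] = 0b10101110

ECB encryption: C_i = E(K, P_i).
C[1]: E(K, 0b11010100) = 0b00011010.
C[2]: E(K, 0b11100111) = 0b00101001.
C[3]: E(K, 0b01100000) = 0b10101110.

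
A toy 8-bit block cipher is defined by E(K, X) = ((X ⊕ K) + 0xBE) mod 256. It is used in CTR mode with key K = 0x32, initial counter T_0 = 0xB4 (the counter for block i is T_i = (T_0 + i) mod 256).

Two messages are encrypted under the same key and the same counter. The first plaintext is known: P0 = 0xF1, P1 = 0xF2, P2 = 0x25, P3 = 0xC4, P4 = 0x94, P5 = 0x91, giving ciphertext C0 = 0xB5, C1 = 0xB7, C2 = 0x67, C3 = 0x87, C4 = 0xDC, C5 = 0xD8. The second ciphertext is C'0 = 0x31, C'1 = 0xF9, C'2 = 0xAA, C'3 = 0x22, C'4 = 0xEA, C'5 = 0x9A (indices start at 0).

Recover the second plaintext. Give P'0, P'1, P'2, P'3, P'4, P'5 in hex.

P'0 = 0x75, P'1 = 0xBC, P'2 = 0xE8, P'3 = 0x61, P'4 = 0xA2, P'5 = 0xD3

In CTR with a reused counter, both messages share the same keystream S_i, so C_i ⊕ C'_i = P_i ⊕ P'_i and thus P'_i = P_i ⊕ C_i ⊕ C'_i.
P'0: 0xF1 ⊕ 0xB5 ⊕ 0x31 = 0x75.
P'1: 0xF2 ⊕ 0xB7 ⊕ 0xF9 = 0xBC.
P'2: 0x25 ⊕ 0x67 ⊕ 0xAA = 0xE8.
P'3: 0xC4 ⊕ 0x87 ⊕ 0x22 = 0x61.
P'4: 0x94 ⊕ 0xDC ⊕ 0xEA = 0xA2.
P'5: 0x91 ⊕ 0xD8 ⊕ 0x9A = 0xD3.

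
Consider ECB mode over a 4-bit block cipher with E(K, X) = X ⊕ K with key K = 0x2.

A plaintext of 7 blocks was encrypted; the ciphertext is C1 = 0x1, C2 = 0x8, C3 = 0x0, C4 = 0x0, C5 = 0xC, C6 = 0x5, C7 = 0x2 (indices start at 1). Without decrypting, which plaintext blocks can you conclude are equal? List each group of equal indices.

P3 = P4

ECB encrypts each block independently with the same key, so equal ciphertext blocks imply equal plaintext blocks.
C3 = C4 = 0x0, so P3 = P4.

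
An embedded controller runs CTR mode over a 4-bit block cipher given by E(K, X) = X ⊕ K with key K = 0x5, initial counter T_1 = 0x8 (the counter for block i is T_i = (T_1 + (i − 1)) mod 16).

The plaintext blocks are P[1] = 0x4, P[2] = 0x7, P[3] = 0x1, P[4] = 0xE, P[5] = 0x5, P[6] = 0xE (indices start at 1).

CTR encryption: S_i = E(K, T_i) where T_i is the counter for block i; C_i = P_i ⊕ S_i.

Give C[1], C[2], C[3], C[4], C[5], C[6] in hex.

C[1]: T = 0x8, S = E(K, T) = 0xD; 0x4 ⊕ 0xD = 0x9.
C[2]: T = 0x9, S = E(K, T) = 0xC; 0x7 ⊕ 0xC = 0xB.
C[3]: T = 0xA, S = E(K, T) = 0xF; 0x1 ⊕ 0xF = 0xE.
C[4]: T = 0xB, S = E(K, T) = 0xE; 0xE ⊕ 0xE = 0x0.
C[5]: T = 0xC, S = E(K, T) = 0x9; 0x5 ⊕ 0x9 = 0xC.
C[6]: T = 0xD, S = E(K, T) = 0x8; 0xE ⊕ 0x8 = 0x6.

C[1] = 0x9, C[2] = 0xB, C[3] = 0xE, C[4] = 0x0, C[5] = 0xC, C[6] = 0x6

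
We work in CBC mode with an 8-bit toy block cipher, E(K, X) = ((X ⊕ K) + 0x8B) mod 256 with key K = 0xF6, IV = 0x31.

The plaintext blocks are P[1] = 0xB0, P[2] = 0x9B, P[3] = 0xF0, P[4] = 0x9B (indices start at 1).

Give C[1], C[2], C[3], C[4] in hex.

CBC encryption: C_i = E(K, P_i ⊕ C_{i−1}), with C_{0} = IV.
C[1]: P[1] ⊕ 0x31 = 0x81; E(K, 0x81) = 0x02.
C[2]: P[2] ⊕ 0x02 = 0x99; E(K, 0x99) = 0xFA.
C[3]: P[3] ⊕ 0xFA = 0x0A; E(K, 0x0A) = 0x87.
C[4]: P[4] ⊕ 0x87 = 0x1C; E(K, 0x1C) = 0x75.

C[1] = 0x02, C[2] = 0xFA, C[3] = 0x87, C[4] = 0x75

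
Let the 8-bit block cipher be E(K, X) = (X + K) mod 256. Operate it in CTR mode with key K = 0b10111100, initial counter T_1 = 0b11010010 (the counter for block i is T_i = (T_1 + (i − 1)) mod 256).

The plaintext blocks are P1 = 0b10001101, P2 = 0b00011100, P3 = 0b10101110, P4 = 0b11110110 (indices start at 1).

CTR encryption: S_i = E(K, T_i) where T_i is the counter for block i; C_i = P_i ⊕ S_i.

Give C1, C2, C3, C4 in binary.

C1: T = 0b11010010, S = E(K, T) = 0b10001110; 0b10001101 ⊕ 0b10001110 = 0b00000011.
C2: T = 0b11010011, S = E(K, T) = 0b10001111; 0b00011100 ⊕ 0b10001111 = 0b10010011.
C3: T = 0b11010100, S = E(K, T) = 0b10010000; 0b10101110 ⊕ 0b10010000 = 0b00111110.
C4: T = 0b11010101, S = E(K, T) = 0b10010001; 0b11110110 ⊕ 0b10010001 = 0b01100111.

C1 = 0b00000011, C2 = 0b10010011, C3 = 0b00111110, C4 = 0b01100111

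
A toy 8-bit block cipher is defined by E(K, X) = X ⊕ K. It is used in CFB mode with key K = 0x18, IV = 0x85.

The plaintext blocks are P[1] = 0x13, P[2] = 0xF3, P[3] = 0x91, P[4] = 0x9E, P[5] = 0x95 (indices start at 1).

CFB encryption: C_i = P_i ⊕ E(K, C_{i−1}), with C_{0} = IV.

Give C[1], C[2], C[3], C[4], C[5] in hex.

C[1] = 0x8E, C[2] = 0x65, C[3] = 0xEC, C[4] = 0x6A, C[5] = 0xE7

C[1]: E(K, 0x85) = 0x9D; 0x13 ⊕ 0x9D = 0x8E.
C[2]: E(K, 0x8E) = 0x96; 0xF3 ⊕ 0x96 = 0x65.
C[3]: E(K, 0x65) = 0x7D; 0x91 ⊕ 0x7D = 0xEC.
C[4]: E(K, 0xEC) = 0xF4; 0x9E ⊕ 0xF4 = 0x6A.
C[5]: E(K, 0x6A) = 0x72; 0x95 ⊕ 0x72 = 0xE7.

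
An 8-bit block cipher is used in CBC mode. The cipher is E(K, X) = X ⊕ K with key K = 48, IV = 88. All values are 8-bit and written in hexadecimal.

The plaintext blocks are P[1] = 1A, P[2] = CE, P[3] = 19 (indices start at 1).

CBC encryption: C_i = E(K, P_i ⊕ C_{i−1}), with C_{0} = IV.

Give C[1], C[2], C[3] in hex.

C[1] = DA, C[2] = 5C, C[3] = 0D

C[1]: P[1] ⊕ 88 = 92; E(K, 92) = DA.
C[2]: P[2] ⊕ DA = 14; E(K, 14) = 5C.
C[3]: P[3] ⊕ 5C = 45; E(K, 45) = 0D.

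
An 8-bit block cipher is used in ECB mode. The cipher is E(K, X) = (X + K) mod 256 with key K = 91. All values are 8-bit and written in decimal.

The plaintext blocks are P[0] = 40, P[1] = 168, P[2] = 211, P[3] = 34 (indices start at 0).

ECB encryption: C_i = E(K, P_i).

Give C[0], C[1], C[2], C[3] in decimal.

C[0] = 131, C[1] = 3, C[2] = 46, C[3] = 125

C[0]: E(K, 40) = 131.
C[1]: E(K, 168) = 3.
C[2]: E(K, 211) = 46.
C[3]: E(K, 34) = 125.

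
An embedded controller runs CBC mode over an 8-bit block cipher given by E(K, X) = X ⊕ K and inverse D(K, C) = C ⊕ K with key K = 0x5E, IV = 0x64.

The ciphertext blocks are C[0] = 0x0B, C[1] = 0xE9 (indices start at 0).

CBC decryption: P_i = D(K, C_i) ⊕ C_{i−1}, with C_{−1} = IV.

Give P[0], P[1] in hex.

P[0]: D(K, 0x0B) = 0x55; 0x55 ⊕ 0x64 = 0x31.
P[1]: D(K, 0xE9) = 0xB7; 0xB7 ⊕ 0x0B = 0xBC.

P[0] = 0x31, P[1] = 0xBC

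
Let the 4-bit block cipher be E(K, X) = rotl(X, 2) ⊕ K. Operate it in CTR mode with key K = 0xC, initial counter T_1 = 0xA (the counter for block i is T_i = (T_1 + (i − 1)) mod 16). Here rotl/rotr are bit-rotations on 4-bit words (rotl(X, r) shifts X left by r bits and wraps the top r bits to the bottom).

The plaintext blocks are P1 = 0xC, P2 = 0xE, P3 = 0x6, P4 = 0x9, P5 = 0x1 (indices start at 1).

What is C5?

CTR encryption: S_i = E(K, T_i) where T_i is the counter for block i; C_i = P_i ⊕ S_i.
C1: T = 0xA, S = E(K, T) = 0x6; 0xC ⊕ 0x6 = 0xA.
C2: T = 0xB, S = E(K, T) = 0x2; 0xE ⊕ 0x2 = 0xC.
C3: T = 0xC, S = E(K, T) = 0xF; 0x6 ⊕ 0xF = 0x9.
C4: T = 0xD, S = E(K, T) = 0xB; 0x9 ⊕ 0xB = 0x2.
C5: T = 0xE, S = E(K, T) = 0x7; 0x1 ⊕ 0x7 = 0x6.

C5 = 0x6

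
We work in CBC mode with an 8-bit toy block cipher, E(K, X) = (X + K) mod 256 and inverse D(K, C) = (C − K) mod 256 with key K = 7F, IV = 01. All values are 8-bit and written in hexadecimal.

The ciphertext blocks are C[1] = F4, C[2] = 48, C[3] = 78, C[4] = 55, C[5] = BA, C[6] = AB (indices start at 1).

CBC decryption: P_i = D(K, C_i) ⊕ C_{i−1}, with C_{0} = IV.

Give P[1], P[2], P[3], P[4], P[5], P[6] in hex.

P[1] = 74, P[2] = 3D, P[3] = B1, P[4] = AE, P[5] = 6E, P[6] = 96

P[1]: D(K, F4) = 75; 75 ⊕ 01 = 74.
P[2]: D(K, 48) = C9; C9 ⊕ F4 = 3D.
P[3]: D(K, 78) = F9; F9 ⊕ 48 = B1.
P[4]: D(K, 55) = D6; D6 ⊕ 78 = AE.
P[5]: D(K, BA) = 3B; 3B ⊕ 55 = 6E.
P[6]: D(K, AB) = 2C; 2C ⊕ BA = 96.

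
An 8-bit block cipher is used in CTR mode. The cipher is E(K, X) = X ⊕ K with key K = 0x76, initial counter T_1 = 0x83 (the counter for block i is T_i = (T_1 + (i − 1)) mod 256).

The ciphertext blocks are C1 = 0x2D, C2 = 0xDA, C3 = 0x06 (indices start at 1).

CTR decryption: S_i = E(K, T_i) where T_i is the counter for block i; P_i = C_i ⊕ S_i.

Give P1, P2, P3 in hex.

P1: T = 0x83, S = E(K, T) = 0xF5; 0x2D ⊕ 0xF5 = 0xD8.
P2: T = 0x84, S = E(K, T) = 0xF2; 0xDA ⊕ 0xF2 = 0x28.
P3: T = 0x85, S = E(K, T) = 0xF3; 0x06 ⊕ 0xF3 = 0xF5.

P1 = 0xD8, P2 = 0x28, P3 = 0xF5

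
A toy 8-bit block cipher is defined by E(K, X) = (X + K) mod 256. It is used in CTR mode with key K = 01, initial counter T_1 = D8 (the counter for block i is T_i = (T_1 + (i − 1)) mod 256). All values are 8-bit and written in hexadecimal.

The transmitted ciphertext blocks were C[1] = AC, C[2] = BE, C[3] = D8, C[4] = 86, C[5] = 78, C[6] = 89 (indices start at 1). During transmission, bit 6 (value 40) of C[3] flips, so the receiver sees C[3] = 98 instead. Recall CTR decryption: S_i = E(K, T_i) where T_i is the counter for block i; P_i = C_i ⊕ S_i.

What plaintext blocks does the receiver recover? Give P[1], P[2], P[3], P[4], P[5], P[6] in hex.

P[1] = 75, P[2] = 64, P[3] = 43, P[4] = 5A, P[5] = A5, P[6] = 57

Only C[3] changed, to 98. In CTR, a change in C_i flips the same bit in P_i only; the keystream is unaffected. Decrypting the received ciphertext:
P[1]: T = D8, S = E(K, T) = D9; AC ⊕ D9 = 75.
P[2]: T = D9, S = E(K, T) = DA; BE ⊕ DA = 64.
P[3]: T = DA, S = E(K, T) = DB; 98 ⊕ DB = 43.
P[4]: T = DB, S = E(K, T) = DC; 86 ⊕ DC = 5A.
P[5]: T = DC, S = E(K, T) = DD; 78 ⊕ DD = A5.
P[6]: T = DD, S = E(K, T) = DE; 89 ⊕ DE = 57.
Blocks that differ from the original plaintext: P[3].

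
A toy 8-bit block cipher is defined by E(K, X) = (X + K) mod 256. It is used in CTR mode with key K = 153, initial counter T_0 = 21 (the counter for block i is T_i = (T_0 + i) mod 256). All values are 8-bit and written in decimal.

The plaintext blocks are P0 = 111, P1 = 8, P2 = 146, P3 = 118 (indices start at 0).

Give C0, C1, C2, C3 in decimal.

C0 = 193, C1 = 167, C2 = 34, C3 = 199

CTR encryption: S_i = E(K, T_i) where T_i is the counter for block i; C_i = P_i ⊕ S_i.
C0: T = 21, S = E(K, T) = 174; 111 ⊕ 174 = 193.
C1: T = 22, S = E(K, T) = 175; 8 ⊕ 175 = 167.
C2: T = 23, S = E(K, T) = 176; 146 ⊕ 176 = 34.
C3: T = 24, S = E(K, T) = 177; 118 ⊕ 177 = 199.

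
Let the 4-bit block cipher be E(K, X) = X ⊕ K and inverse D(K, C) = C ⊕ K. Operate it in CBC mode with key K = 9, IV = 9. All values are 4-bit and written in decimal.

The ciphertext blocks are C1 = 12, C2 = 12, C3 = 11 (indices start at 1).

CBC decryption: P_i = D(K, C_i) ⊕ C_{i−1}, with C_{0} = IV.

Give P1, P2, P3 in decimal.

P1: D(K, 12) = 5; 5 ⊕ 9 = 12.
P2: D(K, 12) = 5; 5 ⊕ 12 = 9.
P3: D(K, 11) = 2; 2 ⊕ 12 = 14.

P1 = 12, P2 = 9, P3 = 14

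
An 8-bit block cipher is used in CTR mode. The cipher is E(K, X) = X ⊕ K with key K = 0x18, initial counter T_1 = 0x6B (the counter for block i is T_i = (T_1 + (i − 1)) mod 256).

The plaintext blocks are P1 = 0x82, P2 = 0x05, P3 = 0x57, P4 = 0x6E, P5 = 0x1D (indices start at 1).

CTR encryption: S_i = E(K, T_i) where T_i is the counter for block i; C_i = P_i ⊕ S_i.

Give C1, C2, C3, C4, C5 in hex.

C1 = 0xF1, C2 = 0x71, C3 = 0x22, C4 = 0x18, C5 = 0x6A

C1: T = 0x6B, S = E(K, T) = 0x73; 0x82 ⊕ 0x73 = 0xF1.
C2: T = 0x6C, S = E(K, T) = 0x74; 0x05 ⊕ 0x74 = 0x71.
C3: T = 0x6D, S = E(K, T) = 0x75; 0x57 ⊕ 0x75 = 0x22.
C4: T = 0x6E, S = E(K, T) = 0x76; 0x6E ⊕ 0x76 = 0x18.
C5: T = 0x6F, S = E(K, T) = 0x77; 0x1D ⊕ 0x77 = 0x6A.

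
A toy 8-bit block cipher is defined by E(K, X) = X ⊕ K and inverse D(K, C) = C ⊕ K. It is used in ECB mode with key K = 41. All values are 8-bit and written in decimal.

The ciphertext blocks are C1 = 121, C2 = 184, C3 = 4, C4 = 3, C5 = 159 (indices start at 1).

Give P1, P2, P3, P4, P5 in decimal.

P1 = 80, P2 = 145, P3 = 45, P4 = 42, P5 = 182

ECB decryption: P_i = D(K, C_i).
P1: D(K, 121) = 80.
P2: D(K, 184) = 145.
P3: D(K, 4) = 45.
P4: D(K, 3) = 42.
P5: D(K, 159) = 182.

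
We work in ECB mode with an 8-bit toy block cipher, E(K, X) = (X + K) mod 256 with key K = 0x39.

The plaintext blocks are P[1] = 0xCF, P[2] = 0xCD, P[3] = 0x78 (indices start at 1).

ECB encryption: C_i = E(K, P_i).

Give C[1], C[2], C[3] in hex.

C[1] = 0x08, C[2] = 0x06, C[3] = 0xB1

C[1]: E(K, 0xCF) = 0x08.
C[2]: E(K, 0xCD) = 0x06.
C[3]: E(K, 0x78) = 0xB1.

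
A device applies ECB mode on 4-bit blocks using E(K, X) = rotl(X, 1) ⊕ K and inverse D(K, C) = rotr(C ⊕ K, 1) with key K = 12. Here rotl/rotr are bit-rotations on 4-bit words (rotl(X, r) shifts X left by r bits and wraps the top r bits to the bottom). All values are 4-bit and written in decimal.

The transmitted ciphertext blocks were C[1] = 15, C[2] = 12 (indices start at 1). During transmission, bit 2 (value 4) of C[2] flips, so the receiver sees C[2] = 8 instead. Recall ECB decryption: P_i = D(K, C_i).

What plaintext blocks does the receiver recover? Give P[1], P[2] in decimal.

Only C[2] changed, to 8. In ECB, a change in C_i affects only P_i. Decrypting the received ciphertext:
P[1]: D(K, 15) = 9.
P[2]: D(K, 8) = 2.
Blocks that differ from the original plaintext: P[2].

P[1] = 9, P[2] = 2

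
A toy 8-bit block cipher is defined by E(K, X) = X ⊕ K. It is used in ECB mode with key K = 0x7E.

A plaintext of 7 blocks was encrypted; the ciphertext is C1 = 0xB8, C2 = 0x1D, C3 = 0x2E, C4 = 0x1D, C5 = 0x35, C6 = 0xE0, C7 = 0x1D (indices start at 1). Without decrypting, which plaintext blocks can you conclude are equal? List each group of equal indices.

ECB encrypts each block independently with the same key, so equal ciphertext blocks imply equal plaintext blocks.
C2 = C4 = C7 = 0x1D, so P2 = P4 = P7.

P2 = P4 = P7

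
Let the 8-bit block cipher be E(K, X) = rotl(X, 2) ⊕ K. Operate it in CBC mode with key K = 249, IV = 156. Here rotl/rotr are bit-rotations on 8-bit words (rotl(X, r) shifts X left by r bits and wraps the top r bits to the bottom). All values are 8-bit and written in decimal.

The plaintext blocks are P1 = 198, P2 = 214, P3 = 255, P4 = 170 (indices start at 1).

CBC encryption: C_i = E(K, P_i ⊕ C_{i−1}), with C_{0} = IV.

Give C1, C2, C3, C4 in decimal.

C1 = 144, C2 = 224, C3 = 133, C4 = 69

C1: P1 ⊕ 156 = 90; E(K, 90) = 144.
C2: P2 ⊕ 144 = 70; E(K, 70) = 224.
C3: P3 ⊕ 224 = 31; E(K, 31) = 133.
C4: P4 ⊕ 133 = 47; E(K, 47) = 69.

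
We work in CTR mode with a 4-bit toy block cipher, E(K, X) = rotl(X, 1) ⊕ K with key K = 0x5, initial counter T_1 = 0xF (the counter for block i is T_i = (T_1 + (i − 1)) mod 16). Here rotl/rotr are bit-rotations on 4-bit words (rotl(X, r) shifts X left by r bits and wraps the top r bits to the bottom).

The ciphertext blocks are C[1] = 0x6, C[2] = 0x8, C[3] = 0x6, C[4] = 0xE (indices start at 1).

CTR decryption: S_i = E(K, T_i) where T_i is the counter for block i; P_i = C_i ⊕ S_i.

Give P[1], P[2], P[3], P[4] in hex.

P[1] = 0xC, P[2] = 0xD, P[3] = 0x1, P[4] = 0xF

P[1]: T = 0xF, S = E(K, T) = 0xA; 0x6 ⊕ 0xA = 0xC.
P[2]: T = 0x0, S = E(K, T) = 0x5; 0x8 ⊕ 0x5 = 0xD.
P[3]: T = 0x1, S = E(K, T) = 0x7; 0x6 ⊕ 0x7 = 0x1.
P[4]: T = 0x2, S = E(K, T) = 0x1; 0xE ⊕ 0x1 = 0xF.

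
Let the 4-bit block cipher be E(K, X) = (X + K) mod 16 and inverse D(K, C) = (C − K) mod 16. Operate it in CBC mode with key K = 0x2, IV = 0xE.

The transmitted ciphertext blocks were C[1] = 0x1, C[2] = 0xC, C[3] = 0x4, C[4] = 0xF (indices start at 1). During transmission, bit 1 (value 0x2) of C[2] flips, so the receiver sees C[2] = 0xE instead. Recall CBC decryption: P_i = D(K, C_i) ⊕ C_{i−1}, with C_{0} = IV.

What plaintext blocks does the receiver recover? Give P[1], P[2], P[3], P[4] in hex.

Only C[2] changed, to 0xE. In CBC, a change in C_i garbles P_i and flips the same bit in P_{i+1}. Decrypting the received ciphertext:
P[1]: D(K, 0x1) = 0xF; 0xF ⊕ 0xE = 0x1.
P[2]: D(K, 0xE) = 0xC; 0xC ⊕ 0x1 = 0xD.
P[3]: D(K, 0x4) = 0x2; 0x2 ⊕ 0xE = 0xC.
P[4]: D(K, 0xF) = 0xD; 0xD ⊕ 0x4 = 0x9.
Blocks that differ from the original plaintext: P[2], P[3].

P[1] = 0x1, P[2] = 0xD, P[3] = 0xC, P[4] = 0x9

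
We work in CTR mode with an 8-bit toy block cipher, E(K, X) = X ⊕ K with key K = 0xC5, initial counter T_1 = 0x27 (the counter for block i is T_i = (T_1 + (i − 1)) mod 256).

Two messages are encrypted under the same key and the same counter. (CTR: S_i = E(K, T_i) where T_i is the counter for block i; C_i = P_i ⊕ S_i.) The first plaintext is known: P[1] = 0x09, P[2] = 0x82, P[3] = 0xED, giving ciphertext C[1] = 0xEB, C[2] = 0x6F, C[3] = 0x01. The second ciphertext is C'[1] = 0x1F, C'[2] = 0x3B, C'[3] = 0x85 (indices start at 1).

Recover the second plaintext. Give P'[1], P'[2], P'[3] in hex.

In CTR with a reused counter, both messages share the same keystream S_i, so C_i ⊕ C'_i = P_i ⊕ P'_i and thus P'_i = P_i ⊕ C_i ⊕ C'_i.
P'[1]: 0x09 ⊕ 0xEB ⊕ 0x1F = 0xFD.
P'[2]: 0x82 ⊕ 0x6F ⊕ 0x3B = 0xD6.
P'[3]: 0xED ⊕ 0x01 ⊕ 0x85 = 0x69.

P'[1] = 0xFD, P'[2] = 0xD6, P'[3] = 0x69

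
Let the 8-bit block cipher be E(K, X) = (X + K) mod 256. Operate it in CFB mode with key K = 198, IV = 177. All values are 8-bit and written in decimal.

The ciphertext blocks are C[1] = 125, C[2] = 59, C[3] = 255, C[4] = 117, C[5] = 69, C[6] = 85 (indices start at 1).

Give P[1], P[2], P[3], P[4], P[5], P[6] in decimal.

P[1] = 10, P[2] = 120, P[3] = 254, P[4] = 176, P[5] = 126, P[6] = 94

CFB decryption: P_i = C_i ⊕ E(K, C_{i−1}), with C_{0} = IV.
P[1]: E(K, 177) = 119; 125 ⊕ 119 = 10.
P[2]: E(K, 125) = 67; 59 ⊕ 67 = 120.
P[3]: E(K, 59) = 1; 255 ⊕ 1 = 254.
P[4]: E(K, 255) = 197; 117 ⊕ 197 = 176.
P[5]: E(K, 117) = 59; 69 ⊕ 59 = 126.
P[6]: E(K, 69) = 11; 85 ⊕ 11 = 94.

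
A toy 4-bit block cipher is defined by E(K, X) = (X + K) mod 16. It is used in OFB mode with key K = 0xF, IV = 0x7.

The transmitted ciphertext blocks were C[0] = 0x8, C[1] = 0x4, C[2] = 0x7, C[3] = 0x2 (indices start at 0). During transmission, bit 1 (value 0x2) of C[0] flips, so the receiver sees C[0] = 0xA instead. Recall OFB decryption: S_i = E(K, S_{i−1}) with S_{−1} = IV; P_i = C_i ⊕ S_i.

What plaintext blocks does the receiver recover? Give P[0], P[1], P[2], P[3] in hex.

P[0] = 0xC, P[1] = 0x1, P[2] = 0x3, P[3] = 0x1

Only C[0] changed, to 0xA. In OFB, a change in C_i flips the same bit in P_i only; the keystream is unaffected. Decrypting the received ciphertext:
P[0]: S = E(K, 0x7) = 0x6; 0xA ⊕ 0x6 = 0xC.
P[1]: S = E(K, 0x6) = 0x5; 0x4 ⊕ 0x5 = 0x1.
P[2]: S = E(K, 0x5) = 0x4; 0x7 ⊕ 0x4 = 0x3.
P[3]: S = E(K, 0x4) = 0x3; 0x2 ⊕ 0x3 = 0x1.
Blocks that differ from the original plaintext: P[0].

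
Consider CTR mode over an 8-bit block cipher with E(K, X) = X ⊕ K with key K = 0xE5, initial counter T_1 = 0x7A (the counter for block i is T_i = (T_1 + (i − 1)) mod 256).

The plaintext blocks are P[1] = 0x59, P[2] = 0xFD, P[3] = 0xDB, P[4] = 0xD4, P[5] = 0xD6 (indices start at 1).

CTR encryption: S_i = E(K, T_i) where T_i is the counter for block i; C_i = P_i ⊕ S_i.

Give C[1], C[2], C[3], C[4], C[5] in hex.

C[1] = 0xC6, C[2] = 0x63, C[3] = 0x42, C[4] = 0x4C, C[5] = 0x4D

C[1]: T = 0x7A, S = E(K, T) = 0x9F; 0x59 ⊕ 0x9F = 0xC6.
C[2]: T = 0x7B, S = E(K, T) = 0x9E; 0xFD ⊕ 0x9E = 0x63.
C[3]: T = 0x7C, S = E(K, T) = 0x99; 0xDB ⊕ 0x99 = 0x42.
C[4]: T = 0x7D, S = E(K, T) = 0x98; 0xD4 ⊕ 0x98 = 0x4C.
C[5]: T = 0x7E, S = E(K, T) = 0x9B; 0xD6 ⊕ 0x9B = 0x4D.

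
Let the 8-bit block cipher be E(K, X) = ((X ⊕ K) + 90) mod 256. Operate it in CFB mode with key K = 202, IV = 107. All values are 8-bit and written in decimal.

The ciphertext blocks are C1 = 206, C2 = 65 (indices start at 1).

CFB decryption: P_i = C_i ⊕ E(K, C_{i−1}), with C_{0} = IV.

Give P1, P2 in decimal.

P1: E(K, 107) = 251; 206 ⊕ 251 = 53.
P2: E(K, 206) = 94; 65 ⊕ 94 = 31.

P1 = 53, P2 = 31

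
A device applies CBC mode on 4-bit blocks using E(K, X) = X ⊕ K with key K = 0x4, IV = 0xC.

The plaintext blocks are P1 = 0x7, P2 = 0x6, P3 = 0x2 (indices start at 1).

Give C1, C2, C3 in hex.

C1 = 0xF, C2 = 0xD, C3 = 0xB

CBC encryption: C_i = E(K, P_i ⊕ C_{i−1}), with C_{0} = IV.
C1: P1 ⊕ 0xC = 0xB; E(K, 0xB) = 0xF.
C2: P2 ⊕ 0xF = 0x9; E(K, 0x9) = 0xD.
C3: P3 ⊕ 0xD = 0xF; E(K, 0xF) = 0xB.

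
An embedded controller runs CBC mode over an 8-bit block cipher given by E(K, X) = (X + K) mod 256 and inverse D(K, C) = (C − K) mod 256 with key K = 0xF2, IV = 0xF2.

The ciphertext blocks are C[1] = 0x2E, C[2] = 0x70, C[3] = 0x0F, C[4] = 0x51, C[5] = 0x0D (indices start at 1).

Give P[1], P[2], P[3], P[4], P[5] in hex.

CBC decryption: P_i = D(K, C_i) ⊕ C_{i−1}, with C_{0} = IV.
P[1]: D(K, 0x2E) = 0x3C; 0x3C ⊕ 0xF2 = 0xCE.
P[2]: D(K, 0x70) = 0x7E; 0x7E ⊕ 0x2E = 0x50.
P[3]: D(K, 0x0F) = 0x1D; 0x1D ⊕ 0x70 = 0x6D.
P[4]: D(K, 0x51) = 0x5F; 0x5F ⊕ 0x0F = 0x50.
P[5]: D(K, 0x0D) = 0x1B; 0x1B ⊕ 0x51 = 0x4A.

P[1] = 0xCE, P[2] = 0x50, P[3] = 0x6D, P[4] = 0x50, P[5] = 0x4A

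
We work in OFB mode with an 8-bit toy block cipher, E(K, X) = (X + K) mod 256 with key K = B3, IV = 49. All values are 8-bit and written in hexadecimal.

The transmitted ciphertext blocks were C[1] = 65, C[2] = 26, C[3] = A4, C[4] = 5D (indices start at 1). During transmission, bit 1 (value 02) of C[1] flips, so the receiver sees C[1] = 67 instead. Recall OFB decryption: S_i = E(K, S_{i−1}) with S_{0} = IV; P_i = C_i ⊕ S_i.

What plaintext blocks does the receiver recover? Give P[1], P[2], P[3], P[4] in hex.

P[1] = 9B, P[2] = 89, P[3] = C6, P[4] = 48

Only C[1] changed, to 67. In OFB, a change in C_i flips the same bit in P_i only; the keystream is unaffected. Decrypting the received ciphertext:
P[1]: S = E(K, 49) = FC; 67 ⊕ FC = 9B.
P[2]: S = E(K, FC) = AF; 26 ⊕ AF = 89.
P[3]: S = E(K, AF) = 62; A4 ⊕ 62 = C6.
P[4]: S = E(K, 62) = 15; 5D ⊕ 15 = 48.
Blocks that differ from the original plaintext: P[1].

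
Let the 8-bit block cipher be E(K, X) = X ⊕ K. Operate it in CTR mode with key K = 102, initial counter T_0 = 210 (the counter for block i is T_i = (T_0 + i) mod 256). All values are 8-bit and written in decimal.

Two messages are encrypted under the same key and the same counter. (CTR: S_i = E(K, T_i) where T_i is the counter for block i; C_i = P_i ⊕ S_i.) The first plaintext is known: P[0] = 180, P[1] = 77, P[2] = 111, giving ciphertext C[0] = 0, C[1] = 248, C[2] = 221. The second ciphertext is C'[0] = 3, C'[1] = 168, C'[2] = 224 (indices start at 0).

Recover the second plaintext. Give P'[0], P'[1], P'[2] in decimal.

In CTR with a reused counter, both messages share the same keystream S_i, so C_i ⊕ C'_i = P_i ⊕ P'_i and thus P'_i = P_i ⊕ C_i ⊕ C'_i.
P'[0]: 180 ⊕ 0 ⊕ 3 = 183.
P'[1]: 77 ⊕ 248 ⊕ 168 = 29.
P'[2]: 111 ⊕ 221 ⊕ 224 = 82.

P'[0] = 183, P'[1] = 29, P'[2] = 82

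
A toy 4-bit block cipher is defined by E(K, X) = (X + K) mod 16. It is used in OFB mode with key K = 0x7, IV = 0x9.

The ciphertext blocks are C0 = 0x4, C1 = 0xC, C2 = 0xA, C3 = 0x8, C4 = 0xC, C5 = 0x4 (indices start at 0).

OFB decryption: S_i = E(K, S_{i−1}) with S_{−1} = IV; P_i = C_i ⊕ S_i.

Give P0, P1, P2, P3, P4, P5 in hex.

P0 = 0x4, P1 = 0xB, P2 = 0x4, P3 = 0xD, P4 = 0x0, P5 = 0x7

P0: S = E(K, 0x9) = 0x0; 0x4 ⊕ 0x0 = 0x4.
P1: S = E(K, 0x0) = 0x7; 0xC ⊕ 0x7 = 0xB.
P2: S = E(K, 0x7) = 0xE; 0xA ⊕ 0xE = 0x4.
P3: S = E(K, 0xE) = 0x5; 0x8 ⊕ 0x5 = 0xD.
P4: S = E(K, 0x5) = 0xC; 0xC ⊕ 0xC = 0x0.
P5: S = E(K, 0xC) = 0x3; 0x4 ⊕ 0x3 = 0x7.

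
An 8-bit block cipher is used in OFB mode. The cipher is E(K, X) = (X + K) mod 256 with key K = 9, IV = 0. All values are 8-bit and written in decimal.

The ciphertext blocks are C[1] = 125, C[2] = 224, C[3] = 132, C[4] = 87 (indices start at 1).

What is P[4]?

OFB decryption: S_i = E(K, S_{i−1}) with S_{0} = IV; P_i = C_i ⊕ S_i.
P[1]: S = E(K, 0) = 9; 125 ⊕ 9 = 116.
P[2]: S = E(K, 9) = 18; 224 ⊕ 18 = 242.
P[3]: S = E(K, 18) = 27; 132 ⊕ 27 = 159.
P[4]: S = E(K, 27) = 36; 87 ⊕ 36 = 115.

P[4] = 115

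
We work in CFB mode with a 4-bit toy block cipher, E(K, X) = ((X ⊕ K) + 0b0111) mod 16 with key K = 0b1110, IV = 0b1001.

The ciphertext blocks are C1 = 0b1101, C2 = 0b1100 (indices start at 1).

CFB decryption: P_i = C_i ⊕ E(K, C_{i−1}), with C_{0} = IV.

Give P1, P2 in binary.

P1: E(K, 0b1001) = 0b1110; 0b1101 ⊕ 0b1110 = 0b0011.
P2: E(K, 0b1101) = 0b1010; 0b1100 ⊕ 0b1010 = 0b0110.

P1 = 0b0011, P2 = 0b0110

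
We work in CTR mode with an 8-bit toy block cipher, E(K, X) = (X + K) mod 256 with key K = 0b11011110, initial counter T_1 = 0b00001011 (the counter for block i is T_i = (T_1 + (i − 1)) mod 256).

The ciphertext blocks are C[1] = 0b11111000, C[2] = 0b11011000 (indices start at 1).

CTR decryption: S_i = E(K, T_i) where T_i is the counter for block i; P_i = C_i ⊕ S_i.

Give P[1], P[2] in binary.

P[1]: T = 0b00001011, S = E(K, T) = 0b11101001; 0b11111000 ⊕ 0b11101001 = 0b00010001.
P[2]: T = 0b00001100, S = E(K, T) = 0b11101010; 0b11011000 ⊕ 0b11101010 = 0b00110010.

P[1] = 0b00010001, P[2] = 0b00110010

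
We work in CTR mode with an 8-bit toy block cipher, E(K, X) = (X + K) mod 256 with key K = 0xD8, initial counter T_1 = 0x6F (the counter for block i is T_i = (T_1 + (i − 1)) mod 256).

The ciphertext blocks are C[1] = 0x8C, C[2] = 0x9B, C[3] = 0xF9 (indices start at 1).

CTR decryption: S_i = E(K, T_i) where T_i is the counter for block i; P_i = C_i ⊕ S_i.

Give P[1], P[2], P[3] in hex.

P[1]: T = 0x6F, S = E(K, T) = 0x47; 0x8C ⊕ 0x47 = 0xCB.
P[2]: T = 0x70, S = E(K, T) = 0x48; 0x9B ⊕ 0x48 = 0xD3.
P[3]: T = 0x71, S = E(K, T) = 0x49; 0xF9 ⊕ 0x49 = 0xB0.

P[1] = 0xCB, P[2] = 0xD3, P[3] = 0xB0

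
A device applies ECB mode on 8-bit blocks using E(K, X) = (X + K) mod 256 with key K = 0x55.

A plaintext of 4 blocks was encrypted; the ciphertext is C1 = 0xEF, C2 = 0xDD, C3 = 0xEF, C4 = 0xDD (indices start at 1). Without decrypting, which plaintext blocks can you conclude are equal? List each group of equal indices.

P1 = P3; P2 = P4

ECB encrypts each block independently with the same key, so equal ciphertext blocks imply equal plaintext blocks.
C1 = C3 = 0xEF, so P1 = P3.
C2 = C4 = 0xDD, so P2 = P4.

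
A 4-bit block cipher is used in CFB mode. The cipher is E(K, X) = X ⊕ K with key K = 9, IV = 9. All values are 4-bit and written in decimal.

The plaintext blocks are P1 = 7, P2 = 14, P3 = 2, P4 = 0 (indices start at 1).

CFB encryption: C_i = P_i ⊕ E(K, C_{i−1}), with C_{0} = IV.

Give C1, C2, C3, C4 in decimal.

C1 = 7, C2 = 0, C3 = 11, C4 = 2

C1: E(K, 9) = 0; 7 ⊕ 0 = 7.
C2: E(K, 7) = 14; 14 ⊕ 14 = 0.
C3: E(K, 0) = 9; 2 ⊕ 9 = 11.
C4: E(K, 11) = 2; 0 ⊕ 2 = 2.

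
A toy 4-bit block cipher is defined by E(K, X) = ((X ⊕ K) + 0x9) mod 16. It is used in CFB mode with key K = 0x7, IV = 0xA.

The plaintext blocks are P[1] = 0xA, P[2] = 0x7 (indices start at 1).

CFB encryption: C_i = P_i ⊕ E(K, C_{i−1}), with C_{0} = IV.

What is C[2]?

C[2] = 0x3

C[1]: E(K, 0xA) = 0x6; 0xA ⊕ 0x6 = 0xC.
C[2]: E(K, 0xC) = 0x4; 0x7 ⊕ 0x4 = 0x3.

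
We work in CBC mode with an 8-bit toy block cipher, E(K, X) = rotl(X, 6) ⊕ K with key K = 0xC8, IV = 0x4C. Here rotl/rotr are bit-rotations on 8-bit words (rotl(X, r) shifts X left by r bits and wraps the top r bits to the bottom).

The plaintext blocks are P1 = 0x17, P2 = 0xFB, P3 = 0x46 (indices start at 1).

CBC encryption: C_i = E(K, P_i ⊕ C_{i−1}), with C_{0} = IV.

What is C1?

C1 = 0x1E

C1: P1 ⊕ 0x4C = 0x5B; E(K, 0x5B) = 0x1E.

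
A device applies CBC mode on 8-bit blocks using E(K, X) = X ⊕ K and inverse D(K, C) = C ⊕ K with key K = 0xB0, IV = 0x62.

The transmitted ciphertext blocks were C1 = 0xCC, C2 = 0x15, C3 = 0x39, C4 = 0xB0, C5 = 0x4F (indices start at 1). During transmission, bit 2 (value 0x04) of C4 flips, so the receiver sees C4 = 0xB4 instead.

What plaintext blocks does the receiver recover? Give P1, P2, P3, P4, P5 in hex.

P1 = 0x1E, P2 = 0x69, P3 = 0x9C, P4 = 0x3D, P5 = 0x4B

CBC decryption: P_i = D(K, C_i) ⊕ C_{i−1}, with C_{0} = IV.
Only C4 changed, to 0xB4. In CBC, a change in C_i garbles P_i and flips the same bit in P_{i+1}. Decrypting the received ciphertext:
P1: D(K, 0xCC) = 0x7C; 0x7C ⊕ 0x62 = 0x1E.
P2: D(K, 0x15) = 0xA5; 0xA5 ⊕ 0xCC = 0x69.
P3: D(K, 0x39) = 0x89; 0x89 ⊕ 0x15 = 0x9C.
P4: D(K, 0xB4) = 0x04; 0x04 ⊕ 0x39 = 0x3D.
P5: D(K, 0x4F) = 0xFF; 0xFF ⊕ 0xB4 = 0x4B.
Blocks that differ from the original plaintext: P4, P5.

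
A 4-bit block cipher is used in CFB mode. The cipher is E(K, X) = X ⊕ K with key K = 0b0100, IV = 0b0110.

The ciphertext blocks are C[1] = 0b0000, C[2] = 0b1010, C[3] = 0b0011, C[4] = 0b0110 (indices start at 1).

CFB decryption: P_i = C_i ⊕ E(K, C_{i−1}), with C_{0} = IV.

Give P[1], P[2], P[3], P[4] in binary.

P[1]: E(K, 0b0110) = 0b0010; 0b0000 ⊕ 0b0010 = 0b0010.
P[2]: E(K, 0b0000) = 0b0100; 0b1010 ⊕ 0b0100 = 0b1110.
P[3]: E(K, 0b1010) = 0b1110; 0b0011 ⊕ 0b1110 = 0b1101.
P[4]: E(K, 0b0011) = 0b0111; 0b0110 ⊕ 0b0111 = 0b0001.

P[1] = 0b0010, P[2] = 0b1110, P[3] = 0b1101, P[4] = 0b0001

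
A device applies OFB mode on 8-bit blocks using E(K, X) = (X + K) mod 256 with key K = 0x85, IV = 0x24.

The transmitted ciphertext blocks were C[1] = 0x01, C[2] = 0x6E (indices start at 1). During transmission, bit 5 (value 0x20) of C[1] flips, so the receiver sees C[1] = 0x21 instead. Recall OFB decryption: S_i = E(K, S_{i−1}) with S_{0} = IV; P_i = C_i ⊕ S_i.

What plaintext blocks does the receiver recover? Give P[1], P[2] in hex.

P[1] = 0x88, P[2] = 0x40

Only C[1] changed, to 0x21. In OFB, a change in C_i flips the same bit in P_i only; the keystream is unaffected. Decrypting the received ciphertext:
P[1]: S = E(K, 0x24) = 0xA9; 0x21 ⊕ 0xA9 = 0x88.
P[2]: S = E(K, 0xA9) = 0x2E; 0x6E ⊕ 0x2E = 0x40.
Blocks that differ from the original plaintext: P[1].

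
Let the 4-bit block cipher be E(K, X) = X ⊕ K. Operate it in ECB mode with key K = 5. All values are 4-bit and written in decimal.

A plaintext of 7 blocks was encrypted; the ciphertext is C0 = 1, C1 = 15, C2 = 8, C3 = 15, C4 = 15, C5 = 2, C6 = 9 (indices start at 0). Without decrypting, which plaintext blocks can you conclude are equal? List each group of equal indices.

P1 = P3 = P4

ECB encrypts each block independently with the same key, so equal ciphertext blocks imply equal plaintext blocks.
C1 = C3 = C4 = 15, so P1 = P3 = P4.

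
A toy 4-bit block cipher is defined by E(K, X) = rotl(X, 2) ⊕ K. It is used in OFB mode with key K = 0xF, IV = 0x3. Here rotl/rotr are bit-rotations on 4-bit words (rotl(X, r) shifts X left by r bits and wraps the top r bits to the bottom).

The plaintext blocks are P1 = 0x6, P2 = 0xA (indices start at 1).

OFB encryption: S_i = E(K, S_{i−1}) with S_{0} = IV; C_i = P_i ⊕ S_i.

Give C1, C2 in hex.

C1: S = E(K, 0x3) = 0x3; 0x6 ⊕ 0x3 = 0x5.
C2: S = E(K, 0x3) = 0x3; 0xA ⊕ 0x3 = 0x9.

C1 = 0x5, C2 = 0x9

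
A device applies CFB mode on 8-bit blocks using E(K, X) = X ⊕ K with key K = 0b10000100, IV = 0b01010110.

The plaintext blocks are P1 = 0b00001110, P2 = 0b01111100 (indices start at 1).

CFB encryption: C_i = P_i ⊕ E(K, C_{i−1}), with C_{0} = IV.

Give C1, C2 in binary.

C1 = 0b11011100, C2 = 0b00100100

C1: E(K, 0b01010110) = 0b11010010; 0b00001110 ⊕ 0b11010010 = 0b11011100.
C2: E(K, 0b11011100) = 0b01011000; 0b01111100 ⊕ 0b01011000 = 0b00100100.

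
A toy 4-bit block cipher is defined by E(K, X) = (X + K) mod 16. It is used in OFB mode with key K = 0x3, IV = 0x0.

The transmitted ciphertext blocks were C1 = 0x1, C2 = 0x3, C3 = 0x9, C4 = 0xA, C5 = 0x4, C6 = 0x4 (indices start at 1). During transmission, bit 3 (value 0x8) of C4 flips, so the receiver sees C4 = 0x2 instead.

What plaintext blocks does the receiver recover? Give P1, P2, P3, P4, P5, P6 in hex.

OFB decryption: S_i = E(K, S_{i−1}) with S_{0} = IV; P_i = C_i ⊕ S_i.
Only C4 changed, to 0x2. In OFB, a change in C_i flips the same bit in P_i only; the keystream is unaffected. Decrypting the received ciphertext:
P1: S = E(K, 0x0) = 0x3; 0x1 ⊕ 0x3 = 0x2.
P2: S = E(K, 0x3) = 0x6; 0x3 ⊕ 0x6 = 0x5.
P3: S = E(K, 0x6) = 0x9; 0x9 ⊕ 0x9 = 0x0.
P4: S = E(K, 0x9) = 0xC; 0x2 ⊕ 0xC = 0xE.
P5: S = E(K, 0xC) = 0xF; 0x4 ⊕ 0xF = 0xB.
P6: S = E(K, 0xF) = 0x2; 0x4 ⊕ 0x2 = 0x6.
Blocks that differ from the original plaintext: P4.

P1 = 0x2, P2 = 0x5, P3 = 0x0, P4 = 0xE, P5 = 0xB, P6 = 0x6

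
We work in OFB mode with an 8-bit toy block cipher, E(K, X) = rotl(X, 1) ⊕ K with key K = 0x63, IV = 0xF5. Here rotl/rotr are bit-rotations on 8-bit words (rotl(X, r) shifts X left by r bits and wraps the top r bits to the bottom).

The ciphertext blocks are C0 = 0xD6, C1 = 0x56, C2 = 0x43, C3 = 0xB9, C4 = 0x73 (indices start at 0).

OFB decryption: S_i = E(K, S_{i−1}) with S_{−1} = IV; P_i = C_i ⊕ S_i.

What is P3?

P3 = 0xD5

P0: S = E(K, 0xF5) = 0x88; 0xD6 ⊕ 0x88 = 0x5E.
P1: S = E(K, 0x88) = 0x72; 0x56 ⊕ 0x72 = 0x24.
P2: S = E(K, 0x72) = 0x87; 0x43 ⊕ 0x87 = 0xC4.
P3: S = E(K, 0x87) = 0x6C; 0xB9 ⊕ 0x6C = 0xD5.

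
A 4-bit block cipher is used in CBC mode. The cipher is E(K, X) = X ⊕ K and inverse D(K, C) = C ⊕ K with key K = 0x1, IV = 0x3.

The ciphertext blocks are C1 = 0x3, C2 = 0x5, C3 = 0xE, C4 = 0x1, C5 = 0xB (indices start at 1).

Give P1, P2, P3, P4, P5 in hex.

P1 = 0x1, P2 = 0x7, P3 = 0xA, P4 = 0xE, P5 = 0xB

CBC decryption: P_i = D(K, C_i) ⊕ C_{i−1}, with C_{0} = IV.
P1: D(K, 0x3) = 0x2; 0x2 ⊕ 0x3 = 0x1.
P2: D(K, 0x5) = 0x4; 0x4 ⊕ 0x3 = 0x7.
P3: D(K, 0xE) = 0xF; 0xF ⊕ 0x5 = 0xA.
P4: D(K, 0x1) = 0x0; 0x0 ⊕ 0xE = 0xE.
P5: D(K, 0xB) = 0xA; 0xA ⊕ 0x1 = 0xB.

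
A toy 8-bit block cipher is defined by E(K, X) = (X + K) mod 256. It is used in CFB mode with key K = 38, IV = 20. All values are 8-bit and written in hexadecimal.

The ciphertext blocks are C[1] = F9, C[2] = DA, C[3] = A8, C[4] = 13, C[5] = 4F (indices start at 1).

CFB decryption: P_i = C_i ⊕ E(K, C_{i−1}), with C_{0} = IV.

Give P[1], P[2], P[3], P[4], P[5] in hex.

P[1] = A1, P[2] = EB, P[3] = BA, P[4] = F3, P[5] = 04

P[1]: E(K, 20) = 58; F9 ⊕ 58 = A1.
P[2]: E(K, F9) = 31; DA ⊕ 31 = EB.
P[3]: E(K, DA) = 12; A8 ⊕ 12 = BA.
P[4]: E(K, A8) = E0; 13 ⊕ E0 = F3.
P[5]: E(K, 13) = 4B; 4F ⊕ 4B = 04.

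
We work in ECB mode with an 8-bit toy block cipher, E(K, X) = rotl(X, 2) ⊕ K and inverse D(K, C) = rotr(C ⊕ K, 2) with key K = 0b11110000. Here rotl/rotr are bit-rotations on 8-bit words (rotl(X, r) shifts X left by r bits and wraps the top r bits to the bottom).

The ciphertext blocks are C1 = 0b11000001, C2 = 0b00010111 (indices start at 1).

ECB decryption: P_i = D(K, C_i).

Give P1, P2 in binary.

P1 = 0b01001100, P2 = 0b11111001

P1: D(K, 0b11000001) = 0b01001100.
P2: D(K, 0b00010111) = 0b11111001.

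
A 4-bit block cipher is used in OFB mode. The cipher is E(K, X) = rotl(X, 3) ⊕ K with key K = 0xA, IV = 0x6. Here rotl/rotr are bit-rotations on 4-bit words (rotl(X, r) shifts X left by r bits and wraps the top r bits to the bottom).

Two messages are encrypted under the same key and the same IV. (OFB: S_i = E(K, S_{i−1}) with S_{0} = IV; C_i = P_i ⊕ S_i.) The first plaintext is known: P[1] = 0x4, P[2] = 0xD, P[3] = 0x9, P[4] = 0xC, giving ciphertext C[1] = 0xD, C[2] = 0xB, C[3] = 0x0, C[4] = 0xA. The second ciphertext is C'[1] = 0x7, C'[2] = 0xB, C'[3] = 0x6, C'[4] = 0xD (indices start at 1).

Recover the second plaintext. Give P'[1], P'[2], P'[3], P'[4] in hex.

P'[1] = 0xE, P'[2] = 0xD, P'[3] = 0xF, P'[4] = 0xB

In OFB with a reused IV, both messages share the same keystream S_i, so C_i ⊕ C'_i = P_i ⊕ P'_i and thus P'_i = P_i ⊕ C_i ⊕ C'_i.
P'[1]: 0x4 ⊕ 0xD ⊕ 0x7 = 0xE.
P'[2]: 0xD ⊕ 0xB ⊕ 0xB = 0xD.
P'[3]: 0x9 ⊕ 0x0 ⊕ 0x6 = 0xF.
P'[4]: 0xC ⊕ 0xA ⊕ 0xD = 0xB.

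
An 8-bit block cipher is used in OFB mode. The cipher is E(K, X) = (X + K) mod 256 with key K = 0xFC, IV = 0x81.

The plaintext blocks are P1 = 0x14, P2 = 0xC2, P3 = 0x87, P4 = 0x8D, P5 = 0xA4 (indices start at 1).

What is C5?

OFB encryption: S_i = E(K, S_{i−1}) with S_{0} = IV; C_i = P_i ⊕ S_i.
C1: S = E(K, 0x81) = 0x7D; 0x14 ⊕ 0x7D = 0x69.
C2: S = E(K, 0x7D) = 0x79; 0xC2 ⊕ 0x79 = 0xBB.
C3: S = E(K, 0x79) = 0x75; 0x87 ⊕ 0x75 = 0xF2.
C4: S = E(K, 0x75) = 0x71; 0x8D ⊕ 0x71 = 0xFC.
C5: S = E(K, 0x71) = 0x6D; 0xA4 ⊕ 0x6D = 0xC9.

C5 = 0xC9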